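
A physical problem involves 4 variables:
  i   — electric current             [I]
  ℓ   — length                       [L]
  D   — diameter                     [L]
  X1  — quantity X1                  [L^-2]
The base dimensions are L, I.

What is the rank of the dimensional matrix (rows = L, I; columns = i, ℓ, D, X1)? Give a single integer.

Exponent matrix [L,I] × [i,ℓ,D,X1]:
  L: [ 0  1  1 -2]
  I: [ 1  0  0  0]
Row reduction gives pivot columns i,ℓ; rank = 2

2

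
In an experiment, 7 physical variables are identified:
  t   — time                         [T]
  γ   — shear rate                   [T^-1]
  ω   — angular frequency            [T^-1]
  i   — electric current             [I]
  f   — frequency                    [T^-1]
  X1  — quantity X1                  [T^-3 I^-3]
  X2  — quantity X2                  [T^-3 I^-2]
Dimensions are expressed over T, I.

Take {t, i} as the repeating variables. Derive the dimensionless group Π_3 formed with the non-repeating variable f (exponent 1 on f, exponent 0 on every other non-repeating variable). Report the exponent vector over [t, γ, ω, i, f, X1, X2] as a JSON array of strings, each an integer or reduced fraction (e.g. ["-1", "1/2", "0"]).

Write exponents as rows T,I / cols t,γ,ω,i,f,X1,X2:
  T: [ 1 -1 -1  0 -1 -3 -3]
  I: [ 0  0  0  1  0 -3 -2]
Echelon form has 2 nonzero rows (pivots: t,i)
Repeat: t,i; free: γ,ω,f,X1,X2
RREF:
  r0: [   1   -1   -1    0   -1   -3   -3]
  r1: [   0    0    0    1    0   -3   -2]
Fix exponent of f at 1, γ at 0, ω at 0, X1 at 0, X2 at 0; solve each RREF row for its pivot's exponent:
  r0: exp(t) + (-1)·1 = 0 ⇒ exp(t) = 1
  r1: exp(i) + (0)·1 = 0 ⇒ exp(i) = 0
Π_3 = t · f

["1", "0", "0", "0", "1", "0", "0"]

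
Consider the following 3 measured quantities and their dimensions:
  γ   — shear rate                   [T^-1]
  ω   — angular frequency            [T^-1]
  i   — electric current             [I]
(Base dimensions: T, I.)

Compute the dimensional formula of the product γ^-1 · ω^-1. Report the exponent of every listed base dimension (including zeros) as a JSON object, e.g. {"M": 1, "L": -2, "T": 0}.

{"T": 2, "I": 0}

Exponent matrix [T,I] × [γ,ω,i]:
  T: [-1 -1  0]
  I: [ 0  0  1]
  [T]: (-1)·-1+(-1)·-1 = 2
  [I]: (-1)·0+(-1)·0 = 0
⇒ T^2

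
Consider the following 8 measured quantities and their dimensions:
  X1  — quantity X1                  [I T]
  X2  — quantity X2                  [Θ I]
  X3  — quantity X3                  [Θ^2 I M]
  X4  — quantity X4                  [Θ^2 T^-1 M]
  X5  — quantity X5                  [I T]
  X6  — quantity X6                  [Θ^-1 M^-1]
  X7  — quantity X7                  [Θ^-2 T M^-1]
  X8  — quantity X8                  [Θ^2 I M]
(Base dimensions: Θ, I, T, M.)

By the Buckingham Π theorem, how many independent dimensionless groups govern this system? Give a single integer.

Exponent matrix [Θ,I,T,M] × [X1,X2,X3,X4,X5,X6,X7,X8]:
  Θ: [ 0  1  2  2  0 -1 -2  2]
  I: [ 1  1  1  0  1  0  0  1]
  T: [ 1  0  0 -1  1  0  1  0]
  M: [ 0  0  1  1  0 -1 -1  1]
Echelon form has 3 nonzero rows (pivots: X1,X2,X3)
8 vars − rank 3 = 5 Π groups

5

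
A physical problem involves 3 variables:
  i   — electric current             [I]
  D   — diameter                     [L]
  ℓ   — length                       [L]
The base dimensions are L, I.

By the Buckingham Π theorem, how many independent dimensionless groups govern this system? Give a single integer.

Dimensional matrix (L×I by i×D×ℓ):
  L: [ 0  1  1]
  I: [ 1  0  0]
Row reduction gives pivot columns i,D; rank = 2
n=3, r=2 ⇒ 1 dimensionless group

1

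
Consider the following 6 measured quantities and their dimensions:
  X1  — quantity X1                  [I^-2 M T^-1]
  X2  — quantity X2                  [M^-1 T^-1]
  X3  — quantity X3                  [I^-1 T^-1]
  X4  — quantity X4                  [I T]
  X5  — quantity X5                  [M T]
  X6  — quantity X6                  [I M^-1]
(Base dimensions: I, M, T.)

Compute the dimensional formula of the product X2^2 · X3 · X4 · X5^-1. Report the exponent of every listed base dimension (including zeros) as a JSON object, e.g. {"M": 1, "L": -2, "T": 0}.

{"I": 0, "M": -3, "T": -3}

Write exponents as rows I,M,T / cols X1,X2,X3,X4,X5,X6:
  I: [-2  0 -1  1  0  1]
  M: [ 1 -1  0  0  1 -1]
  T: [-1 -1 -1  1  1  0]
  [I]: (2)·0+(1)·-1+(1)·1+(-1)·0 = 0
  [M]: (2)·-1+(1)·0+(1)·0+(-1)·1 = -3
  [T]: (2)·-1+(1)·-1+(1)·1+(-1)·1 = -3
⇒ M^-3 T^-3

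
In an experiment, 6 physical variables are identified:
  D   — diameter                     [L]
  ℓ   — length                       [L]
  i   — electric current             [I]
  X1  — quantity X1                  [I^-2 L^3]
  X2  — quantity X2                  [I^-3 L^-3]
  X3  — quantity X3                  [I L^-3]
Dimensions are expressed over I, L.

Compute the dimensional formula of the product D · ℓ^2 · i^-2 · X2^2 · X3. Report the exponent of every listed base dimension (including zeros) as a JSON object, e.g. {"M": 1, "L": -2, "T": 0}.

{"I": -7, "L": -6}

Write exponents as rows I,L / cols D,ℓ,i,X1,X2,X3:
  I: [ 0  0  1 -2 -3  1]
  L: [ 1  1  0  3 -3 -3]
  [I]: (1)·0+(2)·0+(-2)·1+(2)·-3+(1)·1 = -7
  [L]: (1)·1+(2)·1+(-2)·0+(2)·-3+(1)·-3 = -6
⇒ I^-7 L^-6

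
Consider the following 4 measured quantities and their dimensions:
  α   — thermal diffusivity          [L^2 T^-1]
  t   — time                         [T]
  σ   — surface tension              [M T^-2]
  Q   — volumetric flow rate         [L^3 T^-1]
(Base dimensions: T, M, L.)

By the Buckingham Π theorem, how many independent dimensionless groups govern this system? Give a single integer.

1

Exponent matrix [T,M,L] × [α,t,σ,Q]:
  T: [-1  1 -2 -1]
  M: [ 0  0  1  0]
  L: [ 2  0  0  3]
Row reduction gives pivot columns α,t,σ; rank = 3
4 vars − rank 3 = 1 Π group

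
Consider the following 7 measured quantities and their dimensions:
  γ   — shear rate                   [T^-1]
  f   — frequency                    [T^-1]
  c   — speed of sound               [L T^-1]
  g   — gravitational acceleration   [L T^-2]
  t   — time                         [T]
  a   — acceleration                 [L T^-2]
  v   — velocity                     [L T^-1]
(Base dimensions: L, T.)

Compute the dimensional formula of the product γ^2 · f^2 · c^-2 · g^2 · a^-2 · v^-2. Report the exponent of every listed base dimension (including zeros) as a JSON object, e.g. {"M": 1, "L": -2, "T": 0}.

Write exponents as rows L,T / cols γ,f,c,g,t,a,v:
  L: [ 0  0  1  1  0  1  1]
  T: [-1 -1 -1 -2  1 -2 -1]
  [L]: (2)·0+(2)·0+(-2)·1+(2)·1+(-2)·1+(-2)·1 = -4
  [T]: (2)·-1+(2)·-1+(-2)·-1+(2)·-2+(-2)·-2+(-2)·-1 = 0
⇒ L^-4

{"L": -4, "T": 0}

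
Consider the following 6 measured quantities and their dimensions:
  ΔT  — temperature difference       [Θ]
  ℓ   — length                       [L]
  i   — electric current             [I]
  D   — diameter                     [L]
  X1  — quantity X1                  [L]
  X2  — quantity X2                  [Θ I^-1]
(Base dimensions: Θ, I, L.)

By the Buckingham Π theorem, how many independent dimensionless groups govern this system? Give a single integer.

Exponent matrix [Θ,I,L] × [ΔT,ℓ,i,D,X1,X2]:
  Θ: [ 1  0  0  0  0  1]
  I: [ 0  0  1  0  0 -1]
  L: [ 0  1  0  1  1  0]
Row reduction gives pivot columns ΔT,ℓ,i; rank = 3
Π count = n − r = 6 − 3 = 3

3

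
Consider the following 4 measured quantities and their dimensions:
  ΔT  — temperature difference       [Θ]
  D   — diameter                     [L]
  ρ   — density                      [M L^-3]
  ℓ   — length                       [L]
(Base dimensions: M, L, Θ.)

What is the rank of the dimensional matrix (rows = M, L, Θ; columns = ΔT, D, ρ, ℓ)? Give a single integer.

Write exponents as rows M,L,Θ / cols ΔT,D,ρ,ℓ:
  M: [ 0  0  1  0]
  L: [ 0  1 -3  1]
  Θ: [ 1  0  0  0]
Row reduction gives pivot columns ΔT,D,ρ; rank = 3

3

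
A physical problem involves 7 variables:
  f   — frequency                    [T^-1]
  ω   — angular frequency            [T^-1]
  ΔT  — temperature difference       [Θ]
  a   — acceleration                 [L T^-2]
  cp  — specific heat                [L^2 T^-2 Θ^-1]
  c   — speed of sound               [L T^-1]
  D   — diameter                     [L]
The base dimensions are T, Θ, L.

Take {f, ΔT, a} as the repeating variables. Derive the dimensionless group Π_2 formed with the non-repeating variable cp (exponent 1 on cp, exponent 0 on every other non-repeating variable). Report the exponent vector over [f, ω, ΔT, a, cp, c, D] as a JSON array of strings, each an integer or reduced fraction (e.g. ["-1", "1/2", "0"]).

Exponent matrix [T,Θ,L] × [f,ω,ΔT,a,cp,c,D]:
  T: [-1 -1  0 -2 -2 -1  0]
  Θ: [ 0  0  1  0 -1  0  0]
  L: [ 0  0  0  1  2  1  1]
Echelon form has 3 nonzero rows (pivots: f,ΔT,a)
Pivot set = {f,ΔT,a}, free = {ω,cp,c,D}
RREF:
  r0: [   1    1    0    0   -2   -1   -2]
  r1: [   0    0    1    0   -1    0    0]
  r2: [   0    0    0    1    2    1    1]
Fix exponent of cp at 1, ω at 0, c at 0, D at 0; solve each RREF row for its pivot's exponent:
  r0: exp(f) + (-2)·1 = 0 ⇒ exp(f) = 2
  r1: exp(ΔT) + (-1)·1 = 0 ⇒ exp(ΔT) = 1
  r2: exp(a) + (2)·1 = 0 ⇒ exp(a) = -2
Π_2 = f^2 · ΔT · a^-2 · cp

["2", "0", "1", "-2", "1", "0", "0"]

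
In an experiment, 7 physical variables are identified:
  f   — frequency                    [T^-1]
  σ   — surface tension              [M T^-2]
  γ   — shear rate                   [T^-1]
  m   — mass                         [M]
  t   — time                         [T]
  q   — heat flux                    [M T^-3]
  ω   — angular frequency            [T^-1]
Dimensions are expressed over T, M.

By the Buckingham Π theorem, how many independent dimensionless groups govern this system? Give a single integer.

5

Exponent matrix [T,M] × [f,σ,γ,m,t,q,ω]:
  T: [-1 -2 -1  0  1 -3 -1]
  M: [ 0  1  0  1  0  1  0]
Row reduction gives pivot columns f,σ; rank = 2
n=7, r=2 ⇒ 5 dimensionless groups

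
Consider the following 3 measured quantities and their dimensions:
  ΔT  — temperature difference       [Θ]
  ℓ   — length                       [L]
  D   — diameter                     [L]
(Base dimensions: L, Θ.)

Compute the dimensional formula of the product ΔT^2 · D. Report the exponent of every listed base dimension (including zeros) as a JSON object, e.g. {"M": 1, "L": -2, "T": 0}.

Exponent matrix [L,Θ] × [ΔT,ℓ,D]:
  L: [ 0  1  1]
  Θ: [ 1  0  0]
  [L]: (2)·0+(1)·1 = 1
  [Θ]: (2)·1+(1)·0 = 2
⇒ L Θ^2

{"L": 1, "Θ": 2}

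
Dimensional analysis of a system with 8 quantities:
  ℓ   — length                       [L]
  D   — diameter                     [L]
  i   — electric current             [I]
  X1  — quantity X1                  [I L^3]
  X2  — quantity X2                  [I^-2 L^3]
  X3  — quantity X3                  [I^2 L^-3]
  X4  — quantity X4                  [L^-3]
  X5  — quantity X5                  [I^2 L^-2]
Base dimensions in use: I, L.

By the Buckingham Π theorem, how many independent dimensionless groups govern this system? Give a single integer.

Exponent matrix [I,L] × [ℓ,D,i,X1,X2,X3,X4,X5]:
  I: [ 0  0  1  1 -2  2  0  2]
  L: [ 1  1  0  3  3 -3 -3 -2]
RREF → pivots at {ℓ,i} ⇒ r = 2
8 vars − rank 2 = 6 Π groups

6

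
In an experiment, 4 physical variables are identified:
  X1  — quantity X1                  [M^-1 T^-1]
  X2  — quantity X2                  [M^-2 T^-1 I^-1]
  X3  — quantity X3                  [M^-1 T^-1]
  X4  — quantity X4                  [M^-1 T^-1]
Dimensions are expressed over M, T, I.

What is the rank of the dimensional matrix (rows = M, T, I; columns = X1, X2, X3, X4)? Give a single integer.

2

Exponent matrix [M,T,I] × [X1,X2,X3,X4]:
  M: [-1 -2 -1 -1]
  T: [-1 -1 -1 -1]
  I: [ 0 -1  0  0]
RREF → pivots at {X1,X2} ⇒ r = 2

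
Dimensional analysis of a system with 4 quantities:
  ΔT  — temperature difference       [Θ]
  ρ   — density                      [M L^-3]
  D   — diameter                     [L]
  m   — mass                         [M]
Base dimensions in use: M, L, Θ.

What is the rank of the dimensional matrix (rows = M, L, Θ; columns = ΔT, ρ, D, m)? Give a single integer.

3

Write exponents as rows M,L,Θ / cols ΔT,ρ,D,m:
  M: [ 0  1  0  1]
  L: [ 0 -3  1  0]
  Θ: [ 1  0  0  0]
Echelon form has 3 nonzero rows (pivots: ΔT,ρ,D)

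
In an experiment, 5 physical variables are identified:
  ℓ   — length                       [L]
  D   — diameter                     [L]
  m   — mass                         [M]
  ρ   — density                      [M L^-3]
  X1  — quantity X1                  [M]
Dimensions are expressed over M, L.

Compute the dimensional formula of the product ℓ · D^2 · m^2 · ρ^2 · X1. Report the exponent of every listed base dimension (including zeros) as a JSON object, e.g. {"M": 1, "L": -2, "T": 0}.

{"M": 5, "L": -3}

Exponent matrix [M,L] × [ℓ,D,m,ρ,X1]:
  M: [ 0  0  1  1  1]
  L: [ 1  1  0 -3  0]
  [M]: (1)·0+(2)·0+(2)·1+(2)·1+(1)·1 = 5
  [L]: (1)·1+(2)·1+(2)·0+(2)·-3+(1)·0 = -3
⇒ M^5 L^-3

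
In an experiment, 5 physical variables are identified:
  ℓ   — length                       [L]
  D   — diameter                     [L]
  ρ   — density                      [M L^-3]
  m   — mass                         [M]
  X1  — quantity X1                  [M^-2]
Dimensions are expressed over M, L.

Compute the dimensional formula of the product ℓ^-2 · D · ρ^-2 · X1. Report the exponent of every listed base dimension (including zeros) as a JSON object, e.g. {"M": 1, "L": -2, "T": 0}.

{"M": -4, "L": 5}

Dimensional matrix (M×L by ℓ×D×ρ×m×X1):
  M: [ 0  0  1  1 -2]
  L: [ 1  1 -3  0  0]
  [M]: (-2)·0+(1)·0+(-2)·1+(1)·-2 = -4
  [L]: (-2)·1+(1)·1+(-2)·-3+(1)·0 = 5
⇒ M^-4 L^5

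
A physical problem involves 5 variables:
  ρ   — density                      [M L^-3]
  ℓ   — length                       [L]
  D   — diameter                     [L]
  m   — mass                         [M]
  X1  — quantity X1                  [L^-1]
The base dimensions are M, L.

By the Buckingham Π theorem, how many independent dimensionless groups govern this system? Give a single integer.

3

Dimensional matrix (M×L by ρ×ℓ×D×m×X1):
  M: [ 1  0  0  1  0]
  L: [-3  1  1  0 -1]
Row reduction gives pivot columns ρ,ℓ; rank = 2
n=5, r=2 ⇒ 3 dimensionless groups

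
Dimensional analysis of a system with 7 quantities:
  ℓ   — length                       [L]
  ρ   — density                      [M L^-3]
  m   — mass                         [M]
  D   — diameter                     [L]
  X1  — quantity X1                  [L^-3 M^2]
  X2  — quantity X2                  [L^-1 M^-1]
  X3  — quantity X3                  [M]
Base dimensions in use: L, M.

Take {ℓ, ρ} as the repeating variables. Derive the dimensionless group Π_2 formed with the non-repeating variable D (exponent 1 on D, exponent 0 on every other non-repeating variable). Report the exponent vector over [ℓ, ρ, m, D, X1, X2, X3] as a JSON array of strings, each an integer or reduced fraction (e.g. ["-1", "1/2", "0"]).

Write exponents as rows L,M / cols ℓ,ρ,m,D,X1,X2,X3:
  L: [ 1 -3  0  1 -3 -1  0]
  M: [ 0  1  1  0  2 -1  1]
Row reduction gives pivot columns ℓ,ρ; rank = 2
Pivot set = {ℓ,ρ}, free = {m,D,X1,X2,X3}
RREF:
  r0: [   1    0    3    1    3   -4    3]
  r1: [   0    1    1    0    2   -1    1]
Fix exponent of D at 1, m at 0, X1 at 0, X2 at 0, X3 at 0; solve each RREF row for its pivot's exponent:
  r0: exp(ℓ) + (1)·1 = 0 ⇒ exp(ℓ) = -1
  r1: exp(ρ) + (0)·1 = 0 ⇒ exp(ρ) = 0
Π_2 = ℓ^-1 · D

["-1", "0", "0", "1", "0", "0", "0"]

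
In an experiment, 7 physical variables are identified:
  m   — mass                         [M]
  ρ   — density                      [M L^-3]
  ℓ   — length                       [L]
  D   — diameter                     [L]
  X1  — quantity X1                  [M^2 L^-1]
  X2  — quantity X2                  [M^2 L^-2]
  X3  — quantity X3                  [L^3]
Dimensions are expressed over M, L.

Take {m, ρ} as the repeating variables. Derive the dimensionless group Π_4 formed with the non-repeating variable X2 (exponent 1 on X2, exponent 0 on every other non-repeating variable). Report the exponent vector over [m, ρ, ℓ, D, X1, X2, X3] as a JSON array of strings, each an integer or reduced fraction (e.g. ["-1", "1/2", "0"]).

Dimensional matrix (M×L by m×ρ×ℓ×D×X1×X2×X3):
  M: [ 1  1  0  0  2  2  0]
  L: [ 0 -3  1  1 -1 -2  3]
RREF → pivots at {m,ρ} ⇒ r = 2
Pivot set = {m,ρ}, free = {ℓ,D,X1,X2,X3}
RREF:
  r0: [   1    0  1/3  1/3  5/3  4/3    1]
  r1: [   0    1 -1/3 -1/3  1/3  2/3   -1]
Fix exponent of X2 at 1, ℓ at 0, D at 0, X1 at 0, X3 at 0; solve each RREF row for its pivot's exponent:
  r0: exp(m) + (4/3)·1 = 0 ⇒ exp(m) = -4/3
  r1: exp(ρ) + (2/3)·1 = 0 ⇒ exp(ρ) = -2/3
Π_4 = m^(-4/3) · ρ^(-2/3) · X2

["-4/3", "-2/3", "0", "0", "0", "1", "0"]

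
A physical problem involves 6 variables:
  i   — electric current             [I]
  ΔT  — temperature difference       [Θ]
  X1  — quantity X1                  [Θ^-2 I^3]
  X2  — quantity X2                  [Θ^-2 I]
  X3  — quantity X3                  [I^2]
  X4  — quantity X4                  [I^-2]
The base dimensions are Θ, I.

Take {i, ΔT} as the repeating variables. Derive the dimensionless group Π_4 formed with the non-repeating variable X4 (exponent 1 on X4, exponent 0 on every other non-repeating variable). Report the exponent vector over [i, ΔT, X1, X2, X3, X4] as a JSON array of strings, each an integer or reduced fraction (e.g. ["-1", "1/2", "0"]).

Exponent matrix [Θ,I] × [i,ΔT,X1,X2,X3,X4]:
  Θ: [ 0  1 -2 -2  0  0]
  I: [ 1  0  3  1  2 -2]
Echelon form has 2 nonzero rows (pivots: i,ΔT)
Repeat: i,ΔT; free: X1,X2,X3,X4
RREF:
  r0: [   1    0    3    1    2   -2]
  r1: [   0    1   -2   -2    0    0]
Fix exponent of X4 at 1, X1 at 0, X2 at 0, X3 at 0; solve each RREF row for its pivot's exponent:
  r0: exp(i) + (-2)·1 = 0 ⇒ exp(i) = 2
  r1: exp(ΔT) + (0)·1 = 0 ⇒ exp(ΔT) = 0
Π_4 = i^2 · X4

["2", "0", "0", "0", "0", "1"]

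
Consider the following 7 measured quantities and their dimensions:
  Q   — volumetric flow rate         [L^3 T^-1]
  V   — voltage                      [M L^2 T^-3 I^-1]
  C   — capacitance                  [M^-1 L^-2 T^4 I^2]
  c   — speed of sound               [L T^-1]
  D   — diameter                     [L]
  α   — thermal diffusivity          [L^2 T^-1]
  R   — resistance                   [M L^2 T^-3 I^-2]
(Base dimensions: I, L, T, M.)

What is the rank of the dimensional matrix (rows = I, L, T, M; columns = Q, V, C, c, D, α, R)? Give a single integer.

4

Dimensional matrix (I×L×T×M by Q×V×C×c×D×α×R):
  I: [ 0 -1  2  0  0  0 -2]
  L: [ 3  2 -2  1  1  2  2]
  T: [-1 -3  4 -1  0 -1 -3]
  M: [ 0  1 -1  0  0  0  1]
RREF → pivots at {Q,V,C,c} ⇒ r = 4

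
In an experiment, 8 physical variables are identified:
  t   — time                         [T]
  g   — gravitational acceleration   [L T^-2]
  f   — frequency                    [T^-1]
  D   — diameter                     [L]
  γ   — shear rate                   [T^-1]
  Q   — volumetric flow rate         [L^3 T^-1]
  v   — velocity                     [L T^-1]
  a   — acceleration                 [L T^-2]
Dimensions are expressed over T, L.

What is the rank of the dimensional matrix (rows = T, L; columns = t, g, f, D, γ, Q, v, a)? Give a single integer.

2

Dimensional matrix (T×L by t×g×f×D×γ×Q×v×a):
  T: [ 1 -2 -1  0 -1 -1 -1 -2]
  L: [ 0  1  0  1  0  3  1  1]
Row reduction gives pivot columns t,g; rank = 2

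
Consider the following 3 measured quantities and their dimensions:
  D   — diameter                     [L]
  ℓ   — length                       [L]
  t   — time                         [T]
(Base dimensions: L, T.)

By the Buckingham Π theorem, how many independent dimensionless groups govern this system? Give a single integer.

1

Write exponents as rows L,T / cols D,ℓ,t:
  L: [ 1  1  0]
  T: [ 0  0  1]
Row reduction gives pivot columns D,t; rank = 2
Π count = n − r = 3 − 2 = 1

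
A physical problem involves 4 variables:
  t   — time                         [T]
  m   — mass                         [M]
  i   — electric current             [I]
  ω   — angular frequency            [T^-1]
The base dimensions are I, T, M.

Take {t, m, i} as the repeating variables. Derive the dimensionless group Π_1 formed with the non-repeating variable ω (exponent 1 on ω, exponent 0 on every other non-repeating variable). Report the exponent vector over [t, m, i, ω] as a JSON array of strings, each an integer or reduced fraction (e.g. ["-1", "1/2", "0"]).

Exponent matrix [I,T,M] × [t,m,i,ω]:
  I: [ 0  0  1  0]
  T: [ 1  0  0 -1]
  M: [ 0  1  0  0]
Echelon form has 3 nonzero rows (pivots: t,m,i)
Pivot set = {t,m,i}, free = {ω}
RREF:
  r0: [   1    0    0   -1]
  r1: [   0    1    0    0]
  r2: [   0    0    1    0]
Fix exponent of ω at 1; solve each RREF row for its pivot's exponent:
  r0: exp(t) + (-1)·1 = 0 ⇒ exp(t) = 1
  r1: exp(m) + (0)·1 = 0 ⇒ exp(m) = 0
  r2: exp(i) + (0)·1 = 0 ⇒ exp(i) = 0
Π_1 = t · ω

["1", "0", "0", "1"]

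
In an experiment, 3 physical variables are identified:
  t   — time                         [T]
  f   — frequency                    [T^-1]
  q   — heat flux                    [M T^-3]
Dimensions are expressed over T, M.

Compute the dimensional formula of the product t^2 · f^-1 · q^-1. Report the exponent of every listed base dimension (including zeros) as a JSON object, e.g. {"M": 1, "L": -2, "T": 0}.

{"T": 6, "M": -1}

Exponent matrix [T,M] × [t,f,q]:
  T: [ 1 -1 -3]
  M: [ 0  0  1]
  [T]: (2)·1+(-1)·-1+(-1)·-3 = 6
  [M]: (2)·0+(-1)·0+(-1)·1 = -1
⇒ T^6 M^-1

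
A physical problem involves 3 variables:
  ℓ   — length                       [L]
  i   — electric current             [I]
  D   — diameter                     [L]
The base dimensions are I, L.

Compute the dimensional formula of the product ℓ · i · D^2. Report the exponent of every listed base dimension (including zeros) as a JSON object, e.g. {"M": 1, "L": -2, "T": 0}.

{"I": 1, "L": 3}

Write exponents as rows I,L / cols ℓ,i,D:
  I: [ 0  1  0]
  L: [ 1  0  1]
  [I]: (1)·0+(1)·1+(2)·0 = 1
  [L]: (1)·1+(1)·0+(2)·1 = 3
⇒ I L^3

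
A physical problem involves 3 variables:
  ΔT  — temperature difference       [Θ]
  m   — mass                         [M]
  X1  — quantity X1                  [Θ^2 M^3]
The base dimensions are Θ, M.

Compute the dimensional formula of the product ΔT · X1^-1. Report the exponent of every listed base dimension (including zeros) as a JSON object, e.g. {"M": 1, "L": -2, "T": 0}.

{"Θ": -1, "M": -3}

Write exponents as rows Θ,M / cols ΔT,m,X1:
  Θ: [ 1  0  2]
  M: [ 0  1  3]
  [Θ]: (1)·1+(-1)·2 = -1
  [M]: (1)·0+(-1)·3 = -3
⇒ Θ^-1 M^-3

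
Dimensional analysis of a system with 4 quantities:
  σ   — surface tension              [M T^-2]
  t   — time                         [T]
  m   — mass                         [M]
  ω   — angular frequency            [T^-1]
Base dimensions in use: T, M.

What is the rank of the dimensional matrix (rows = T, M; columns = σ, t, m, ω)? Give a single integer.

Dimensional matrix (T×M by σ×t×m×ω):
  T: [-2  1  0 -1]
  M: [ 1  0  1  0]
RREF → pivots at {σ,t} ⇒ r = 2

2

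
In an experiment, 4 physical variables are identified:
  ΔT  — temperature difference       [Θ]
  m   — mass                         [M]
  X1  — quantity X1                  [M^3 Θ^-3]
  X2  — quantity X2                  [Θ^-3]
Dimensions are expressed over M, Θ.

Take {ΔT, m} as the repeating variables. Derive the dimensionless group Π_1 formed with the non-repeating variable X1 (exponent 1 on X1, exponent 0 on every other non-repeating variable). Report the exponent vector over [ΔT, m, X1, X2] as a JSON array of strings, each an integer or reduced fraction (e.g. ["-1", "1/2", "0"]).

Dimensional matrix (M×Θ by ΔT×m×X1×X2):
  M: [ 0  1  3  0]
  Θ: [ 1  0 -3 -3]
Row reduction gives pivot columns ΔT,m; rank = 2
Repeat: ΔT,m; free: X1,X2
RREF:
  r0: [   1    0   -3   -3]
  r1: [   0    1    3    0]
Fix exponent of X1 at 1, X2 at 0; solve each RREF row for its pivot's exponent:
  r0: exp(ΔT) + (-3)·1 = 0 ⇒ exp(ΔT) = 3
  r1: exp(m) + (3)·1 = 0 ⇒ exp(m) = -3
Π_1 = ΔT^3 · m^-3 · X1

["3", "-3", "1", "0"]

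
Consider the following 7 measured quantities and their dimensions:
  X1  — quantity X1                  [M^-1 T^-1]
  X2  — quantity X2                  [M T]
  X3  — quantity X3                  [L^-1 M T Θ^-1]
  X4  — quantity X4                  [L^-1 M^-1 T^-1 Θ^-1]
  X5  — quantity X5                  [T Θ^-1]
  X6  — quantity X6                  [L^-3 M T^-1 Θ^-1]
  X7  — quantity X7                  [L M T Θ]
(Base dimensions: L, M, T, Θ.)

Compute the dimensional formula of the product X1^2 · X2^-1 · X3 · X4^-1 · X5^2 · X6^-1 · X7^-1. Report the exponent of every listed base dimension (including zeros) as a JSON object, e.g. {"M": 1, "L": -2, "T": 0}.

{"L": 2, "M": -3, "T": 1, "Θ": -2}

Dimensional matrix (L×M×T×Θ by X1×X2×X3×X4×X5×X6×X7):
  L: [ 0  0 -1 -1  0 -3  1]
  M: [-1  1  1 -1  0  1  1]
  T: [-1  1  1 -1  1 -1  1]
  Θ: [ 0  0 -1 -1 -1 -1  1]
  [L]: (2)·0+(-1)·0+(1)·-1+(-1)·-1+(2)·0+(-1)·-3+(-1)·1 = 2
  [M]: (2)·-1+(-1)·1+(1)·1+(-1)·-1+(2)·0+(-1)·1+(-1)·1 = -3
  [T]: (2)·-1+(-1)·1+(1)·1+(-1)·-1+(2)·1+(-1)·-1+(-1)·1 = 1
  [Θ]: (2)·0+(-1)·0+(1)·-1+(-1)·-1+(2)·-1+(-1)·-1+(-1)·1 = -2
⇒ L^2 M^-3 T Θ^-2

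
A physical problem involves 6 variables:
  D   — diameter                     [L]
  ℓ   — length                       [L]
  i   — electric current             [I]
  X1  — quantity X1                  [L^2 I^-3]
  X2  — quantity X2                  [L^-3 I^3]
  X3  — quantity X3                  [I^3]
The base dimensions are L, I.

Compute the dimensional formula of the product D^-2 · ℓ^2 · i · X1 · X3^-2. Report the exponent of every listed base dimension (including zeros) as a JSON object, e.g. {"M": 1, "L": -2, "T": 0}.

{"L": 2, "I": -8}

Exponent matrix [L,I] × [D,ℓ,i,X1,X2,X3]:
  L: [ 1  1  0  2 -3  0]
  I: [ 0  0  1 -3  3  3]
  [L]: (-2)·1+(2)·1+(1)·0+(1)·2+(-2)·0 = 2
  [I]: (-2)·0+(2)·0+(1)·1+(1)·-3+(-2)·3 = -8
⇒ L^2 I^-8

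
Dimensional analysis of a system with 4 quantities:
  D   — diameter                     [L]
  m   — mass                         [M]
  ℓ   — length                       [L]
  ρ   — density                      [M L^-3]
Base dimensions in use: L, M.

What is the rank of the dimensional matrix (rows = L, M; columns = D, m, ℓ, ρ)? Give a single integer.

Exponent matrix [L,M] × [D,m,ℓ,ρ]:
  L: [ 1  0  1 -3]
  M: [ 0  1  0  1]
RREF → pivots at {D,m} ⇒ r = 2

2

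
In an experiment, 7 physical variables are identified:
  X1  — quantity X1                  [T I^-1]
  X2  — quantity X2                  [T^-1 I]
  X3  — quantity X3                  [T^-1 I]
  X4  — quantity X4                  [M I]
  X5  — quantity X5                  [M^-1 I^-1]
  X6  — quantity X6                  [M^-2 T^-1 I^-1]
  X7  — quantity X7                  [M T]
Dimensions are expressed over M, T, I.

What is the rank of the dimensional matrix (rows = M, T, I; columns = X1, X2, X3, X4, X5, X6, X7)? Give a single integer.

Exponent matrix [M,T,I] × [X1,X2,X3,X4,X5,X6,X7]:
  M: [ 0  0  0  1 -1 -2  1]
  T: [ 1 -1 -1  0  0 -1  1]
  I: [-1  1  1  1 -1 -1  0]
Row reduction gives pivot columns X1,X4; rank = 2

2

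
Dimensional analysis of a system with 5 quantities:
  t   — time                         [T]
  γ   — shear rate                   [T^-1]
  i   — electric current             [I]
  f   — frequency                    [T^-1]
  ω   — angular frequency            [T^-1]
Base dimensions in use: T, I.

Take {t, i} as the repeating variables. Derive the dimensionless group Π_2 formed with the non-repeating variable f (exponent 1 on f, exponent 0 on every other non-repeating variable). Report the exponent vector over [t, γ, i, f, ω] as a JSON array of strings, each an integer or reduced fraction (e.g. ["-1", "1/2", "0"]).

["1", "0", "0", "1", "0"]

Exponent matrix [T,I] × [t,γ,i,f,ω]:
  T: [ 1 -1  0 -1 -1]
  I: [ 0  0  1  0  0]
RREF → pivots at {t,i} ⇒ r = 2
Pivot set = {t,i}, free = {γ,f,ω}
RREF:
  r0: [   1   -1    0   -1   -1]
  r1: [   0    0    1    0    0]
Fix exponent of f at 1, γ at 0, ω at 0; solve each RREF row for its pivot's exponent:
  r0: exp(t) + (-1)·1 = 0 ⇒ exp(t) = 1
  r1: exp(i) + (0)·1 = 0 ⇒ exp(i) = 0
Π_2 = t · f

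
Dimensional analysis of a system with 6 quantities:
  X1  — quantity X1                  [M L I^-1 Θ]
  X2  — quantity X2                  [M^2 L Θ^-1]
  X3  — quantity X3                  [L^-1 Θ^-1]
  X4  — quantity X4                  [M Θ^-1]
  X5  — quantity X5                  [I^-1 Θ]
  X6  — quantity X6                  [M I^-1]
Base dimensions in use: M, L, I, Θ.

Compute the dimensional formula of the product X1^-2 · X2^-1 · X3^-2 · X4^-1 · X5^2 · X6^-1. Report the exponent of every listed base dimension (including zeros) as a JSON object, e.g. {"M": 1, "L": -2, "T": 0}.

{"M": -6, "L": -1, "I": 1, "Θ": 4}

Write exponents as rows M,L,I,Θ / cols X1,X2,X3,X4,X5,X6:
  M: [ 1  2  0  1  0  1]
  L: [ 1  1 -1  0  0  0]
  I: [-1  0  0  0 -1 -1]
  Θ: [ 1 -1 -1 -1  1  0]
  [M]: (-2)·1+(-1)·2+(-2)·0+(-1)·1+(2)·0+(-1)·1 = -6
  [L]: (-2)·1+(-1)·1+(-2)·-1+(-1)·0+(2)·0+(-1)·0 = -1
  [I]: (-2)·-1+(-1)·0+(-2)·0+(-1)·0+(2)·-1+(-1)·-1 = 1
  [Θ]: (-2)·1+(-1)·-1+(-2)·-1+(-1)·-1+(2)·1+(-1)·0 = 4
⇒ M^-6 L^-1 I Θ^4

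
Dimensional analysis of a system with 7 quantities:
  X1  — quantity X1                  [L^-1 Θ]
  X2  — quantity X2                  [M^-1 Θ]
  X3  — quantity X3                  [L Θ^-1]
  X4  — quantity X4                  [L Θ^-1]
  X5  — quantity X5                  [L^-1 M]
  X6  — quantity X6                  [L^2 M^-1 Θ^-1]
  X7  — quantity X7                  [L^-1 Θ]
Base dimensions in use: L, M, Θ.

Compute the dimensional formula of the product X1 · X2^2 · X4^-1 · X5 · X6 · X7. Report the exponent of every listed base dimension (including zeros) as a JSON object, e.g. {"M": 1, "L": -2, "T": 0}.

{"L": -2, "M": -2, "Θ": 4}

Write exponents as rows L,M,Θ / cols X1,X2,X3,X4,X5,X6,X7:
  L: [-1  0  1  1 -1  2 -1]
  M: [ 0 -1  0  0  1 -1  0]
  Θ: [ 1  1 -1 -1  0 -1  1]
  [L]: (1)·-1+(2)·0+(-1)·1+(1)·-1+(1)·2+(1)·-1 = -2
  [M]: (1)·0+(2)·-1+(-1)·0+(1)·1+(1)·-1+(1)·0 = -2
  [Θ]: (1)·1+(2)·1+(-1)·-1+(1)·0+(1)·-1+(1)·1 = 4
⇒ L^-2 M^-2 Θ^4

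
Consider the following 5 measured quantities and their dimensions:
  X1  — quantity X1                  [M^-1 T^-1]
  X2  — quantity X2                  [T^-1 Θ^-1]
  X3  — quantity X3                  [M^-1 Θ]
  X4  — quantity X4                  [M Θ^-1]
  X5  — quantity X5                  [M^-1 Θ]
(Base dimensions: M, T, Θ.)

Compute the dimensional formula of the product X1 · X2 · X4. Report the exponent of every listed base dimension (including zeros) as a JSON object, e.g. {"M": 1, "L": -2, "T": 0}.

{"M": 0, "T": -2, "Θ": -2}

Exponent matrix [M,T,Θ] × [X1,X2,X3,X4,X5]:
  M: [-1  0 -1  1 -1]
  T: [-1 -1  0  0  0]
  Θ: [ 0 -1  1 -1  1]
  [M]: (1)·-1+(1)·0+(1)·1 = 0
  [T]: (1)·-1+(1)·-1+(1)·0 = -2
  [Θ]: (1)·0+(1)·-1+(1)·-1 = -2
⇒ T^-2 Θ^-2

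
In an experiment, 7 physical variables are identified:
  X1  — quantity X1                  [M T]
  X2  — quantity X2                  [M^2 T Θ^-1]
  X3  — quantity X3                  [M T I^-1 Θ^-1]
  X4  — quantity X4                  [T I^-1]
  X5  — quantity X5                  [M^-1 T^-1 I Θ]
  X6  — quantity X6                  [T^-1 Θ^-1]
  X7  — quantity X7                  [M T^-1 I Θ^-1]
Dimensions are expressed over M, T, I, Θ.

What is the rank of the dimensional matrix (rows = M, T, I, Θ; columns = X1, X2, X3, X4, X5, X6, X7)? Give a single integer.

Dimensional matrix (M×T×I×Θ by X1×X2×X3×X4×X5×X6×X7):
  M: [ 1  2  1  0 -1  0  1]
  T: [ 1  1  1  1 -1 -1 -1]
  I: [ 0  0 -1 -1  1  0  1]
  Θ: [ 0 -1 -1  0  1 -1 -1]
Echelon form has 3 nonzero rows (pivots: X1,X2,X3)

3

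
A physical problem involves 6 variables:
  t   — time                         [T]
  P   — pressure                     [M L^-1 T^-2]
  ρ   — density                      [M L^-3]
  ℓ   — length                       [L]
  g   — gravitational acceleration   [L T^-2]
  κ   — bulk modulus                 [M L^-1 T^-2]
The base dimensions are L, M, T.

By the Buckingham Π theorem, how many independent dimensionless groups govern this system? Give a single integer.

3

Exponent matrix [L,M,T] × [t,P,ρ,ℓ,g,κ]:
  L: [ 0 -1 -3  1  1 -1]
  M: [ 0  1  1  0  0  1]
  T: [ 1 -2  0  0 -2 -2]
Echelon form has 3 nonzero rows (pivots: t,P,ρ)
6 vars − rank 3 = 3 Π groups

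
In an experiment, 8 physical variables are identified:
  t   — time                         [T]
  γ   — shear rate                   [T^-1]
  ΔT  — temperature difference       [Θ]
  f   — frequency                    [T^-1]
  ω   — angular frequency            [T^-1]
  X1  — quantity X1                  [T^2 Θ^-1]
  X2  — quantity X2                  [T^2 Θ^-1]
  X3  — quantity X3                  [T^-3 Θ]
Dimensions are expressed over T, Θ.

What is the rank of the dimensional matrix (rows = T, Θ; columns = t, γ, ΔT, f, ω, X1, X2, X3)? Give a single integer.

2

Write exponents as rows T,Θ / cols t,γ,ΔT,f,ω,X1,X2,X3:
  T: [ 1 -1  0 -1 -1  2  2 -3]
  Θ: [ 0  0  1  0  0 -1 -1  1]
Row reduction gives pivot columns t,ΔT; rank = 2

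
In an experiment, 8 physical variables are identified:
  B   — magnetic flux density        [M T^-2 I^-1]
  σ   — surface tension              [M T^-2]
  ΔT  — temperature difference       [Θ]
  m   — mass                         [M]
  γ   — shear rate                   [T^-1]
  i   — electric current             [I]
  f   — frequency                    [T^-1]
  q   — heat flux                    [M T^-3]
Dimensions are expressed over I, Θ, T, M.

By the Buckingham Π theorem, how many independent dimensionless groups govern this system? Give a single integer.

Dimensional matrix (I×Θ×T×M by B×σ×ΔT×m×γ×i×f×q):
  I: [-1  0  0  0  0  1  0  0]
  Θ: [ 0  0  1  0  0  0  0  0]
  T: [-2 -2  0  0 -1  0 -1 -3]
  M: [ 1  1  0  1  0  0  0  1]
Echelon form has 4 nonzero rows (pivots: B,σ,ΔT,m)
n=8, r=4 ⇒ 4 dimensionless groups

4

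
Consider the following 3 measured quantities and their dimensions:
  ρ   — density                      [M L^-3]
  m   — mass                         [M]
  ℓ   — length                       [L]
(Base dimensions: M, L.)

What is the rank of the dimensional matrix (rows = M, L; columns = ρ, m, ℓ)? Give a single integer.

Dimensional matrix (M×L by ρ×m×ℓ):
  M: [ 1  1  0]
  L: [-3  0  1]
RREF → pivots at {ρ,m} ⇒ r = 2

2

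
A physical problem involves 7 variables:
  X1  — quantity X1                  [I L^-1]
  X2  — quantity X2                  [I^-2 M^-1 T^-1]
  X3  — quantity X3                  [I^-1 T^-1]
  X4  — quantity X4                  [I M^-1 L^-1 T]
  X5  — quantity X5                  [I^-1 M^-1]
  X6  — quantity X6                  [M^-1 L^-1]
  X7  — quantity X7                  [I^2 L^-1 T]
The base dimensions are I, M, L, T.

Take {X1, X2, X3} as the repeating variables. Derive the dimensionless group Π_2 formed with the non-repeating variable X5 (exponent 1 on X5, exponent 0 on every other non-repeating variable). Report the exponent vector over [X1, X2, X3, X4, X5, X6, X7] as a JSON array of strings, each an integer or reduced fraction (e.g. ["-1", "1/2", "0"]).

Dimensional matrix (I×M×L×T by X1×X2×X3×X4×X5×X6×X7):
  I: [ 1 -2 -1  1 -1  0  2]
  M: [ 0 -1  0 -1 -1 -1  0]
  L: [-1  0  0 -1  0 -1 -1]
  T: [ 0 -1 -1  1  0  0  1]
RREF → pivots at {X1,X2,X3} ⇒ r = 3
Pivot set = {X1,X2,X3}, free = {X4,X5,X6,X7}
RREF:
  r0: [   1    0    0    1    0    1    1]
  r1: [   0    1    0    1    1    1    0]
  r2: [   0    0    1   -2   -1   -1   -1]
  r3: [   0    0    0    0    0    0    0]
Fix exponent of X5 at 1, X4 at 0, X6 at 0, X7 at 0; solve each RREF row for its pivot's exponent:
  r0: exp(X1) + (0)·1 = 0 ⇒ exp(X1) = 0
  r1: exp(X2) + (1)·1 = 0 ⇒ exp(X2) = -1
  r2: exp(X3) + (-1)·1 = 0 ⇒ exp(X3) = 1
Π_2 = X2^-1 · X3 · X5

["0", "-1", "1", "0", "1", "0", "0"]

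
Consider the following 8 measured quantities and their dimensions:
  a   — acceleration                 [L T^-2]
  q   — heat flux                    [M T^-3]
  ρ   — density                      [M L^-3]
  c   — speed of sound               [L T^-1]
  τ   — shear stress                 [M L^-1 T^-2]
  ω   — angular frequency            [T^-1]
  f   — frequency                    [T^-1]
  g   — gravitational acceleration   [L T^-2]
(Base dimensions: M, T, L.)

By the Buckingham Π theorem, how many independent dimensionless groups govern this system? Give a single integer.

Exponent matrix [M,T,L] × [a,q,ρ,c,τ,ω,f,g]:
  M: [ 0  1  1  0  1  0  0  0]
  T: [-2 -3  0 -1 -2 -1 -1 -2]
  L: [ 1  0 -3  1 -1  0  0  1]
RREF → pivots at {a,q,ρ} ⇒ r = 3
8 vars − rank 3 = 5 Π groups

5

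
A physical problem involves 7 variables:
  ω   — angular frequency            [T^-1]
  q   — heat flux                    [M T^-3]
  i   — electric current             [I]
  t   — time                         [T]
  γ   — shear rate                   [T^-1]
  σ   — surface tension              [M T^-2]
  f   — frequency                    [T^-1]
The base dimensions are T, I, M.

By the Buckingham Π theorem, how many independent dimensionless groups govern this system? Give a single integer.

4

Write exponents as rows T,I,M / cols ω,q,i,t,γ,σ,f:
  T: [-1 -3  0  1 -1 -2 -1]
  I: [ 0  0  1  0  0  0  0]
  M: [ 0  1  0  0  0  1  0]
RREF → pivots at {ω,q,i} ⇒ r = 3
n=7, r=3 ⇒ 4 dimensionless groups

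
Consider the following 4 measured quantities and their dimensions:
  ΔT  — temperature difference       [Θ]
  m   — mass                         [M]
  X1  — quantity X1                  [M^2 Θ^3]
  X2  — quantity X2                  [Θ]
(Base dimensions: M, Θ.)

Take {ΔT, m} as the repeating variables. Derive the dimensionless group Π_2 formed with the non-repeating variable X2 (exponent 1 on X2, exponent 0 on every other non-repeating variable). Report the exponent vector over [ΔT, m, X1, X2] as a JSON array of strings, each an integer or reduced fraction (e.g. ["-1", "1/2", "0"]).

["-1", "0", "0", "1"]

Dimensional matrix (M×Θ by ΔT×m×X1×X2):
  M: [ 0  1  2  0]
  Θ: [ 1  0  3  1]
Row reduction gives pivot columns ΔT,m; rank = 2
Pivot set = {ΔT,m}, free = {X1,X2}
RREF:
  r0: [   1    0    3    1]
  r1: [   0    1    2    0]
Fix exponent of X2 at 1, X1 at 0; solve each RREF row for its pivot's exponent:
  r0: exp(ΔT) + (1)·1 = 0 ⇒ exp(ΔT) = -1
  r1: exp(m) + (0)·1 = 0 ⇒ exp(m) = 0
Π_2 = ΔT^-1 · X2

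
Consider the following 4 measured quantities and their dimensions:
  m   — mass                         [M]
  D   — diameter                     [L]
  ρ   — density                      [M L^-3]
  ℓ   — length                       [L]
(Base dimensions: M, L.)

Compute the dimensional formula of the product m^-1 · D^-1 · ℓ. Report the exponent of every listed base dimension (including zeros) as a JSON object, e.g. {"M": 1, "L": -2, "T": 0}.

Dimensional matrix (M×L by m×D×ρ×ℓ):
  M: [ 1  0  1  0]
  L: [ 0  1 -3  1]
  [M]: (-1)·1+(-1)·0+(1)·0 = -1
  [L]: (-1)·0+(-1)·1+(1)·1 = 0
⇒ M^-1

{"M": -1, "L": 0}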